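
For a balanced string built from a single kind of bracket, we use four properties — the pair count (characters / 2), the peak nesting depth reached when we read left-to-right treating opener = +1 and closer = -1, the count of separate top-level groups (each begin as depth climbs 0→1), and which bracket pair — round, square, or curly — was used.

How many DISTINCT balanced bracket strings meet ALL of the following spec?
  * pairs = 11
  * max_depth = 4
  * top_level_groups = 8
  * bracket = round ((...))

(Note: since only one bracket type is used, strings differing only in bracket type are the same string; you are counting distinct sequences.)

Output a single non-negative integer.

Answer: 8

Derivation:
Spec: pairs=11 depth=4 groups=8
Count(depth <= 4) = 208
Count(depth <= 3) = 200
Count(depth == 4) = 208 - 200 = 8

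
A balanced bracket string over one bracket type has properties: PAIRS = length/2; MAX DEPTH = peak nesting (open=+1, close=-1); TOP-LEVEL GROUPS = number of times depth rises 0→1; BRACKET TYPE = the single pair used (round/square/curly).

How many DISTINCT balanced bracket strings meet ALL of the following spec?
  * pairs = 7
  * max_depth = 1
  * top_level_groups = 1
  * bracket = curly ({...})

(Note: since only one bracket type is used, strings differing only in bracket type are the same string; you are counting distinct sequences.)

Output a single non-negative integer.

Answer: 0

Derivation:
Spec: pairs=7 depth=1 groups=1
Count(depth <= 1) = 0
Count(depth <= 0) = 0
Count(depth == 1) = 0 - 0 = 0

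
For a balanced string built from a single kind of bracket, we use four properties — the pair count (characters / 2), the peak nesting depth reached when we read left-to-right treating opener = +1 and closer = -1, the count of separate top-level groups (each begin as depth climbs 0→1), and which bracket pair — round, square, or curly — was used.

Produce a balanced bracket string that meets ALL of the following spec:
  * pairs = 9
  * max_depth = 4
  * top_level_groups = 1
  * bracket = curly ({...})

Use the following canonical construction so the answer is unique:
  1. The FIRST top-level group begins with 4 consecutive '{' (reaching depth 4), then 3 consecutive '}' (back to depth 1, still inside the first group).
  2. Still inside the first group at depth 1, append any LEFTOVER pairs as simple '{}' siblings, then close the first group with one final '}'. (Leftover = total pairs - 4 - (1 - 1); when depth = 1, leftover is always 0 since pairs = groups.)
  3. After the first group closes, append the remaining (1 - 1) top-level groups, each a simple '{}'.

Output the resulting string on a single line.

Answer: {{{{}}}{}{}{}{}{}}

Derivation:
Spec: pairs=9 depth=4 groups=1
Leftover pairs = 9 - 4 - (1-1) = 5
First group: deep chain of depth 4 + 5 sibling pairs
Remaining 0 groups: simple '{}' each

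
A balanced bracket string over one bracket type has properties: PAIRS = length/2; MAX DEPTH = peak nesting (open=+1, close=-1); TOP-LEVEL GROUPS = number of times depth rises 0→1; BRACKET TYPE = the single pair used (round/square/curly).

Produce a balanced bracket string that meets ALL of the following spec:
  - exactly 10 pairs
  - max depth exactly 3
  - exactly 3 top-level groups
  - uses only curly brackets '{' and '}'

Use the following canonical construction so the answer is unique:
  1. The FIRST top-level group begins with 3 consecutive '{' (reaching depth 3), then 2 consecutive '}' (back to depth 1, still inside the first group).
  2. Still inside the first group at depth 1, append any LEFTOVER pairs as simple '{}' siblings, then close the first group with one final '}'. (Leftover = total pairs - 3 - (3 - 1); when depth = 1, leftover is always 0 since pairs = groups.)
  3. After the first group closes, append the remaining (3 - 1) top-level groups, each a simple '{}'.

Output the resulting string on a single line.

Spec: pairs=10 depth=3 groups=3
Leftover pairs = 10 - 3 - (3-1) = 5
First group: deep chain of depth 3 + 5 sibling pairs
Remaining 2 groups: simple '{}' each

Answer: {{{}}{}{}{}{}{}}{}{}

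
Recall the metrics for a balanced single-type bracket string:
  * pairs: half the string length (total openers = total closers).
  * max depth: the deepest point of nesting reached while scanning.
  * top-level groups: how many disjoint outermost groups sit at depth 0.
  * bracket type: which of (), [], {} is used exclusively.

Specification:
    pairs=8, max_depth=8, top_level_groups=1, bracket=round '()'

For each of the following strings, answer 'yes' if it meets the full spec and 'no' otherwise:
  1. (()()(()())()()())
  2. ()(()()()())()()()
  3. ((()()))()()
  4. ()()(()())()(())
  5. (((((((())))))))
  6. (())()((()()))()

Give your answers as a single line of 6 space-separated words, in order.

String 1 '(()()(()())()()())': depth seq [1 2 1 2 1 2 3 2 3 2 1 2 1 2 1 2 1 0]
  -> pairs=9 depth=3 groups=1 -> no
String 2 '()(()()()())()()()': depth seq [1 0 1 2 1 2 1 2 1 2 1 0 1 0 1 0 1 0]
  -> pairs=9 depth=2 groups=5 -> no
String 3 '((()()))()()': depth seq [1 2 3 2 3 2 1 0 1 0 1 0]
  -> pairs=6 depth=3 groups=3 -> no
String 4 '()()(()())()(())': depth seq [1 0 1 0 1 2 1 2 1 0 1 0 1 2 1 0]
  -> pairs=8 depth=2 groups=5 -> no
String 5 '(((((((())))))))': depth seq [1 2 3 4 5 6 7 8 7 6 5 4 3 2 1 0]
  -> pairs=8 depth=8 groups=1 -> yes
String 6 '(())()((()()))()': depth seq [1 2 1 0 1 0 1 2 3 2 3 2 1 0 1 0]
  -> pairs=8 depth=3 groups=4 -> no

Answer: no no no no yes no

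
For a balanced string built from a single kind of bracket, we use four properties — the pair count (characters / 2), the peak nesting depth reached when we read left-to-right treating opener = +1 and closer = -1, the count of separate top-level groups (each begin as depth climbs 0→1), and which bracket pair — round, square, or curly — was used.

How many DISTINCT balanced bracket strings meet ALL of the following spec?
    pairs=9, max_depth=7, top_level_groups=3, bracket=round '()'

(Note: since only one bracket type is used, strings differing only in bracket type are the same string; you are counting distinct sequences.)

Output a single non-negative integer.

Answer: 3

Derivation:
Spec: pairs=9 depth=7 groups=3
Count(depth <= 7) = 1001
Count(depth <= 6) = 998
Count(depth == 7) = 1001 - 998 = 3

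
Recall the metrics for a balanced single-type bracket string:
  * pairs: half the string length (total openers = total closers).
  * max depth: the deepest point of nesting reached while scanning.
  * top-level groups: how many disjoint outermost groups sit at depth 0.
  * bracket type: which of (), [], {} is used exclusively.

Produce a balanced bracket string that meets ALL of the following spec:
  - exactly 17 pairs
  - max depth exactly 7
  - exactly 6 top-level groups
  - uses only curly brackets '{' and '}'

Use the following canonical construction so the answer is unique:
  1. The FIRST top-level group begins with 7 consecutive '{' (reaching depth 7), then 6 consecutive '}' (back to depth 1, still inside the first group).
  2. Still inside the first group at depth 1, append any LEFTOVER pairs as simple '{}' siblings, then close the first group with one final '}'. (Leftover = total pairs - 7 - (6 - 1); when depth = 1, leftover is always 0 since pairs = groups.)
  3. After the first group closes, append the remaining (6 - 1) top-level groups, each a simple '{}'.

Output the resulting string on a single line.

Answer: {{{{{{{}}}}}}{}{}{}{}{}}{}{}{}{}{}

Derivation:
Spec: pairs=17 depth=7 groups=6
Leftover pairs = 17 - 7 - (6-1) = 5
First group: deep chain of depth 7 + 5 sibling pairs
Remaining 5 groups: simple '{}' each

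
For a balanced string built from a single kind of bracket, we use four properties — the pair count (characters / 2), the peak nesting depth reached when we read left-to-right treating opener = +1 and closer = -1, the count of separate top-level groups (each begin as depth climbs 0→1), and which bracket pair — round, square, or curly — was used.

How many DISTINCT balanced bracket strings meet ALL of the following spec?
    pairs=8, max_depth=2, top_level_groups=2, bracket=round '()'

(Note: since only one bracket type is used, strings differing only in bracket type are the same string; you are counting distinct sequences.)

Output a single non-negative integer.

Spec: pairs=8 depth=2 groups=2
Count(depth <= 2) = 7
Count(depth <= 1) = 0
Count(depth == 2) = 7 - 0 = 7

Answer: 7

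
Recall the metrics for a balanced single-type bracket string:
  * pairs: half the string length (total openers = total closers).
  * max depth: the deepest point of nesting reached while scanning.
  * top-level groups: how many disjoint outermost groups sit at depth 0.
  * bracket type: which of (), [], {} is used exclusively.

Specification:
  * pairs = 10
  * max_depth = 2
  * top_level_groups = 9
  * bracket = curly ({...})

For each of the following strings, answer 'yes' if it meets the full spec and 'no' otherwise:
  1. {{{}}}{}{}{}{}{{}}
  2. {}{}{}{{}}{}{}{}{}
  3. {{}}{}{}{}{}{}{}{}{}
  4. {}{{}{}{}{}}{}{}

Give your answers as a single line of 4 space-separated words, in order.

String 1 '{{{}}}{}{}{}{}{{}}': depth seq [1 2 3 2 1 0 1 0 1 0 1 0 1 0 1 2 1 0]
  -> pairs=9 depth=3 groups=6 -> no
String 2 '{}{}{}{{}}{}{}{}{}': depth seq [1 0 1 0 1 0 1 2 1 0 1 0 1 0 1 0 1 0]
  -> pairs=9 depth=2 groups=8 -> no
String 3 '{{}}{}{}{}{}{}{}{}{}': depth seq [1 2 1 0 1 0 1 0 1 0 1 0 1 0 1 0 1 0 1 0]
  -> pairs=10 depth=2 groups=9 -> yes
String 4 '{}{{}{}{}{}}{}{}': depth seq [1 0 1 2 1 2 1 2 1 2 1 0 1 0 1 0]
  -> pairs=8 depth=2 groups=4 -> no

Answer: no no yes no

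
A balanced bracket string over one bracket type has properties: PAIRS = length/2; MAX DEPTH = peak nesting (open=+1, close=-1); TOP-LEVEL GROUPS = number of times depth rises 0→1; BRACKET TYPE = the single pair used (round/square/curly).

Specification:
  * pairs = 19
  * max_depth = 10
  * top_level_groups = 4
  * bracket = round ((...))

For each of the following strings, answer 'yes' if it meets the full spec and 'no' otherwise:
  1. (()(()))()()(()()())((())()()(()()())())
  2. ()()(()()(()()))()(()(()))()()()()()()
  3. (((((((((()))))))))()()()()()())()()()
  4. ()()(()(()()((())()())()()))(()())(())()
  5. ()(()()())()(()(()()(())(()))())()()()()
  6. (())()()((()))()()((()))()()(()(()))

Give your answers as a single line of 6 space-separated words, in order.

String 1 '(()(()))()()(()()())((())()()(()()())())': depth seq [1 2 1 2 3 2 1 0 1 0 1 0 1 2 1 2 1 2 1 0 1 2 3 2 1 2 1 2 1 2 3 2 3 2 3 2 1 2 1 0]
  -> pairs=20 depth=3 groups=5 -> no
String 2 '()()(()()(()()))()(()(()))()()()()()()': depth seq [1 0 1 0 1 2 1 2 1 2 3 2 3 2 1 0 1 0 1 2 1 2 3 2 1 0 1 0 1 0 1 0 1 0 1 0 1 0]
  -> pairs=19 depth=3 groups=11 -> no
String 3 '(((((((((()))))))))()()()()()())()()()': depth seq [1 2 3 4 5 6 7 8 9 10 9 8 7 6 5 4 3 2 1 2 1 2 1 2 1 2 1 2 1 2 1 0 1 0 1 0 1 0]
  -> pairs=19 depth=10 groups=4 -> yes
String 4 '()()(()(()()((())()())()()))(()())(())()': depth seq [1 0 1 0 1 2 1 2 3 2 3 2 3 4 5 4 3 4 3 4 3 2 3 2 3 2 1 0 1 2 1 2 1 0 1 2 1 0 1 0]
  -> pairs=20 depth=5 groups=6 -> no
String 5 '()(()()())()(()(()()(())(()))())()()()()': depth seq [1 0 1 2 1 2 1 2 1 0 1 0 1 2 1 2 3 2 3 2 3 4 3 2 3 4 3 2 1 2 1 0 1 0 1 0 1 0 1 0]
  -> pairs=20 depth=4 groups=8 -> no
String 6 '(())()()((()))()()((()))()()(()(()))': depth seq [1 2 1 0 1 0 1 0 1 2 3 2 1 0 1 0 1 0 1 2 3 2 1 0 1 0 1 0 1 2 1 2 3 2 1 0]
  -> pairs=18 depth=3 groups=10 -> no

Answer: no no yes no no no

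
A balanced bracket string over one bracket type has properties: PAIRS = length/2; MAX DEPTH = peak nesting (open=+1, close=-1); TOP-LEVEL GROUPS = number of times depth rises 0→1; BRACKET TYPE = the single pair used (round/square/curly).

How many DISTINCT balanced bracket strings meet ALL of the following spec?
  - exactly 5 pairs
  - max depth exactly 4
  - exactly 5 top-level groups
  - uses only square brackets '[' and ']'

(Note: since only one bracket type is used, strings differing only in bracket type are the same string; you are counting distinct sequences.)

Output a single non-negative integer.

Spec: pairs=5 depth=4 groups=5
Count(depth <= 4) = 1
Count(depth <= 3) = 1
Count(depth == 4) = 1 - 1 = 0

Answer: 0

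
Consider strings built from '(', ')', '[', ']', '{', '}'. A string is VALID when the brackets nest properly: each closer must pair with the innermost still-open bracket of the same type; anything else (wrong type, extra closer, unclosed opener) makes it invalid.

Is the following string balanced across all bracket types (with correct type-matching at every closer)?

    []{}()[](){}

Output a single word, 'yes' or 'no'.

pos 0: push '['; stack = [
pos 1: ']' matches '['; pop; stack = (empty)
pos 2: push '{'; stack = {
pos 3: '}' matches '{'; pop; stack = (empty)
pos 4: push '('; stack = (
pos 5: ')' matches '('; pop; stack = (empty)
pos 6: push '['; stack = [
pos 7: ']' matches '['; pop; stack = (empty)
pos 8: push '('; stack = (
pos 9: ')' matches '('; pop; stack = (empty)
pos 10: push '{'; stack = {
pos 11: '}' matches '{'; pop; stack = (empty)
end: stack empty → VALID
Verdict: properly nested → yes

Answer: yes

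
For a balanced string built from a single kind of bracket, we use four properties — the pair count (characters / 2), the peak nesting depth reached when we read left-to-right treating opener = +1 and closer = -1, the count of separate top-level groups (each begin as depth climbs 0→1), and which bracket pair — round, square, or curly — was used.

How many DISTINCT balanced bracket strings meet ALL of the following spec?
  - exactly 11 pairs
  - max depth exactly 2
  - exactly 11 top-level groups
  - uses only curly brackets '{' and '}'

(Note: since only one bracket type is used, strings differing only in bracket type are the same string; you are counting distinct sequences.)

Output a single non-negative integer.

Answer: 0

Derivation:
Spec: pairs=11 depth=2 groups=11
Count(depth <= 2) = 1
Count(depth <= 1) = 1
Count(depth == 2) = 1 - 1 = 0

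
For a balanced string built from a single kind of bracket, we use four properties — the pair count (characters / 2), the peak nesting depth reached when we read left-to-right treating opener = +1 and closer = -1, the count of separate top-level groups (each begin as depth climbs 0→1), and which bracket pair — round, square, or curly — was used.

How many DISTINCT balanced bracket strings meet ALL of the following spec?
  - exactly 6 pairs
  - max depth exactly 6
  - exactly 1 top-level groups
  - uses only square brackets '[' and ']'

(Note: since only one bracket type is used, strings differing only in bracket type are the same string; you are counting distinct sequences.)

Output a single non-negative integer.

Spec: pairs=6 depth=6 groups=1
Count(depth <= 6) = 42
Count(depth <= 5) = 41
Count(depth == 6) = 42 - 41 = 1

Answer: 1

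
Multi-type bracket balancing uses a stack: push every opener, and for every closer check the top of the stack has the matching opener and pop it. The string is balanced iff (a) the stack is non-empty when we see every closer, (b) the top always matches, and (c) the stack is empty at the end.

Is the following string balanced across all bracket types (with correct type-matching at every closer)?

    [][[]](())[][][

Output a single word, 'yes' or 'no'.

pos 0: push '['; stack = [
pos 1: ']' matches '['; pop; stack = (empty)
pos 2: push '['; stack = [
pos 3: push '['; stack = [[
pos 4: ']' matches '['; pop; stack = [
pos 5: ']' matches '['; pop; stack = (empty)
pos 6: push '('; stack = (
pos 7: push '('; stack = ((
pos 8: ')' matches '('; pop; stack = (
pos 9: ')' matches '('; pop; stack = (empty)
pos 10: push '['; stack = [
pos 11: ']' matches '['; pop; stack = (empty)
pos 12: push '['; stack = [
pos 13: ']' matches '['; pop; stack = (empty)
pos 14: push '['; stack = [
end: stack still non-empty ([) → INVALID
Verdict: unclosed openers at end: [ → no

Answer: no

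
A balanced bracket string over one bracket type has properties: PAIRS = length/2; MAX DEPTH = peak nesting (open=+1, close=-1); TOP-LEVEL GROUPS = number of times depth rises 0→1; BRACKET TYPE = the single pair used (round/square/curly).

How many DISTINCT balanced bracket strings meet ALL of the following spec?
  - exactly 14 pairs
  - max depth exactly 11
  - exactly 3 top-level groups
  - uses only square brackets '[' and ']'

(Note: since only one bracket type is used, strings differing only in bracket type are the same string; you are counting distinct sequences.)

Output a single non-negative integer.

Answer: 63

Derivation:
Spec: pairs=14 depth=11 groups=3
Count(depth <= 11) = 534885
Count(depth <= 10) = 534822
Count(depth == 11) = 534885 - 534822 = 63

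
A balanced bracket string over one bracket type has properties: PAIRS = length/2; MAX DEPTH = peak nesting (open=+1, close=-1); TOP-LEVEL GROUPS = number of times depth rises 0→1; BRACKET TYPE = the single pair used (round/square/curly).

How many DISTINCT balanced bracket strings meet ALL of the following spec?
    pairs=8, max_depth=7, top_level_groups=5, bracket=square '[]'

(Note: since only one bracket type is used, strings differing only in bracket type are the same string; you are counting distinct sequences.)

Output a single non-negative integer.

Spec: pairs=8 depth=7 groups=5
Count(depth <= 7) = 75
Count(depth <= 6) = 75
Count(depth == 7) = 75 - 75 = 0

Answer: 0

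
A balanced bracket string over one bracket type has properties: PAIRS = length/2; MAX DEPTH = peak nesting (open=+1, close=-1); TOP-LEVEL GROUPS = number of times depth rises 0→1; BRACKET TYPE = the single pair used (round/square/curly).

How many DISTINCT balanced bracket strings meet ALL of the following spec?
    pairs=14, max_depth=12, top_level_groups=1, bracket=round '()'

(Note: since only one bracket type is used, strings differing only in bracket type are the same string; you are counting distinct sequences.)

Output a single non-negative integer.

Answer: 250

Derivation:
Spec: pairs=14 depth=12 groups=1
Count(depth <= 12) = 742876
Count(depth <= 11) = 742626
Count(depth == 12) = 742876 - 742626 = 250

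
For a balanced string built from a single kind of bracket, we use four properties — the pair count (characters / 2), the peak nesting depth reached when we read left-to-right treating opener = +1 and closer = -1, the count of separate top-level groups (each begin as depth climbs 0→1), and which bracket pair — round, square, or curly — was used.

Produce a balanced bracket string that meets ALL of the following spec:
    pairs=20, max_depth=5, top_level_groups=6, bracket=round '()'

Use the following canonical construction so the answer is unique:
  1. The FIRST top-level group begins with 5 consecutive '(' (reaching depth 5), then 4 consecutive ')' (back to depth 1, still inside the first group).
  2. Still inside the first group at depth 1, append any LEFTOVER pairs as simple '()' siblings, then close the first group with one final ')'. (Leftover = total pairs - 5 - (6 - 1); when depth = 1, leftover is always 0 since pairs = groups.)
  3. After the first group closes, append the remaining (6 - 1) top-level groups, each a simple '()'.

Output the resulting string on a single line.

Answer: ((((())))()()()()()()()()()())()()()()()

Derivation:
Spec: pairs=20 depth=5 groups=6
Leftover pairs = 20 - 5 - (6-1) = 10
First group: deep chain of depth 5 + 10 sibling pairs
Remaining 5 groups: simple '()' each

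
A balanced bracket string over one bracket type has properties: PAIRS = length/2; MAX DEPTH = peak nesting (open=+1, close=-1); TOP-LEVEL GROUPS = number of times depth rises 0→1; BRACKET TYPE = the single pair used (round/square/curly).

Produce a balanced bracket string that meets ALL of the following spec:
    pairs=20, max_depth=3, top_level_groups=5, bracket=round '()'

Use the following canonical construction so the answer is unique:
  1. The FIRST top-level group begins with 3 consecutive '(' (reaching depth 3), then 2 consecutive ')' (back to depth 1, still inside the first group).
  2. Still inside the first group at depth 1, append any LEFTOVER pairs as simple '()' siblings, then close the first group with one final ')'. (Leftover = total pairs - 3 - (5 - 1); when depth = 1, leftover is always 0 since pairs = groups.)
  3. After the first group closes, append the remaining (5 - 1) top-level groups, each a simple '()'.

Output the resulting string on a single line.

Answer: ((())()()()()()()()()()()()()())()()()()

Derivation:
Spec: pairs=20 depth=3 groups=5
Leftover pairs = 20 - 3 - (5-1) = 13
First group: deep chain of depth 3 + 13 sibling pairs
Remaining 4 groups: simple '()' each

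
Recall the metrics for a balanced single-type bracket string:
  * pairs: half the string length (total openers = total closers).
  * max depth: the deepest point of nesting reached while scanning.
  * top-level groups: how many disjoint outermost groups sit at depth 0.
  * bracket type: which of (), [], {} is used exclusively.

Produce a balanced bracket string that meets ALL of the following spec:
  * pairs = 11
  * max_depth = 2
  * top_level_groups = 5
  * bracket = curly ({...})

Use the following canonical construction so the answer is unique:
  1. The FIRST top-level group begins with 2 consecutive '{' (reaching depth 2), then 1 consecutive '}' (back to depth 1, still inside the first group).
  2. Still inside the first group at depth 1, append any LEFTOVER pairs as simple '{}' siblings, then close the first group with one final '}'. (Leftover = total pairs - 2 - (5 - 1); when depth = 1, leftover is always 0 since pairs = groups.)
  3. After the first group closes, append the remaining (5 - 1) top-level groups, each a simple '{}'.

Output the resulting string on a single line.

Answer: {{}{}{}{}{}{}}{}{}{}{}

Derivation:
Spec: pairs=11 depth=2 groups=5
Leftover pairs = 11 - 2 - (5-1) = 5
First group: deep chain of depth 2 + 5 sibling pairs
Remaining 4 groups: simple '{}' each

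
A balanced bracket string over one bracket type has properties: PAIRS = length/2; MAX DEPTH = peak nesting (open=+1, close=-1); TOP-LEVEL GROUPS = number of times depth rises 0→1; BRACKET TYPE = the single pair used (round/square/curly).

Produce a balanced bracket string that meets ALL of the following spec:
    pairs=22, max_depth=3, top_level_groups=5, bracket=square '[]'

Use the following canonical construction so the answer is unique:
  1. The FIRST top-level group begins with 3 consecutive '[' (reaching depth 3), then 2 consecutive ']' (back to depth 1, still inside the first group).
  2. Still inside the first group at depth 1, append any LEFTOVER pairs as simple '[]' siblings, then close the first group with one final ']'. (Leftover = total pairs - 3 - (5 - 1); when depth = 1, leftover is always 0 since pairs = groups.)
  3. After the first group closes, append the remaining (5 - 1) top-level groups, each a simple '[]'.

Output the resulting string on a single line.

Answer: [[[]][][][][][][][][][][][][][][][]][][][][]

Derivation:
Spec: pairs=22 depth=3 groups=5
Leftover pairs = 22 - 3 - (5-1) = 15
First group: deep chain of depth 3 + 15 sibling pairs
Remaining 4 groups: simple '[]' each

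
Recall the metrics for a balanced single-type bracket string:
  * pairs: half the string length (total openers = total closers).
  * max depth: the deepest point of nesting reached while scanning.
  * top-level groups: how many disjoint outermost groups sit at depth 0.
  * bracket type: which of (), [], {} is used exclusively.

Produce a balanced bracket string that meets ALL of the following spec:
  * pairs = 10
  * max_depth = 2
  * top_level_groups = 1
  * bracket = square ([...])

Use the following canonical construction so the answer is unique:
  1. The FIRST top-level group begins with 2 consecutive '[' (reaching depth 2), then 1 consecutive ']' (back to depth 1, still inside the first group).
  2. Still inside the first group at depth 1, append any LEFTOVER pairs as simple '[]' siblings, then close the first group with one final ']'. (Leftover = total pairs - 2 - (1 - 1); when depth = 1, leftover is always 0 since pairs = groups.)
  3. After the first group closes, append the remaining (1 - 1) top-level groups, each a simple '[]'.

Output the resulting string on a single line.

Answer: [[][][][][][][][][]]

Derivation:
Spec: pairs=10 depth=2 groups=1
Leftover pairs = 10 - 2 - (1-1) = 8
First group: deep chain of depth 2 + 8 sibling pairs
Remaining 0 groups: simple '[]' each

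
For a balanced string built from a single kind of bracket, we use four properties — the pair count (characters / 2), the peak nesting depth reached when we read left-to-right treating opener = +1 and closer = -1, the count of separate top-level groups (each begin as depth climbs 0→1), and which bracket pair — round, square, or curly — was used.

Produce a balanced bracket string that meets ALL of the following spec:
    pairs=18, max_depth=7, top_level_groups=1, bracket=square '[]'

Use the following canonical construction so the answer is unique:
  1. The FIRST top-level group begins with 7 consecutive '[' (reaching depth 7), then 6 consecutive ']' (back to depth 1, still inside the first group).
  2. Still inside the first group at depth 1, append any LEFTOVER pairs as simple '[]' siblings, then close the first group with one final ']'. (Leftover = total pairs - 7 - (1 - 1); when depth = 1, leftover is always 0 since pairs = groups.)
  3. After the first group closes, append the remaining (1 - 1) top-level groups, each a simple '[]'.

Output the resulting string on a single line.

Answer: [[[[[[[]]]]]][][][][][][][][][][][]]

Derivation:
Spec: pairs=18 depth=7 groups=1
Leftover pairs = 18 - 7 - (1-1) = 11
First group: deep chain of depth 7 + 11 sibling pairs
Remaining 0 groups: simple '[]' each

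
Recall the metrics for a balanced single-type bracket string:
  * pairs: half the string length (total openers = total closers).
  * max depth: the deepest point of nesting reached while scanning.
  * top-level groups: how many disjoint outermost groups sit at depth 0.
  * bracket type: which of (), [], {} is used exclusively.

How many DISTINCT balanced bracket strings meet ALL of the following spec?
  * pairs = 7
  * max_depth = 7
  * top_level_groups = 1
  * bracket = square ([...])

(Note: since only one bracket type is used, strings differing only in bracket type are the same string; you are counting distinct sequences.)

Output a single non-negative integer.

Answer: 1

Derivation:
Spec: pairs=7 depth=7 groups=1
Count(depth <= 7) = 132
Count(depth <= 6) = 131
Count(depth == 7) = 132 - 131 = 1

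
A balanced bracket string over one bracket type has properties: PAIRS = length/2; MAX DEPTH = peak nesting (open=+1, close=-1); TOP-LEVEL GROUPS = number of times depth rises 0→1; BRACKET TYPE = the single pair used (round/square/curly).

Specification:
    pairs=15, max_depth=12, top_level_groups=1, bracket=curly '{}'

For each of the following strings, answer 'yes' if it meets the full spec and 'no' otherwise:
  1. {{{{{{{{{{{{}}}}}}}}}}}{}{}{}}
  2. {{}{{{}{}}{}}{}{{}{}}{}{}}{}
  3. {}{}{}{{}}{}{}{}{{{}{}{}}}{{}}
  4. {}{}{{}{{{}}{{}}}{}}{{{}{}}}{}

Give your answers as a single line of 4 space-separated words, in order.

String 1 '{{{{{{{{{{{{}}}}}}}}}}}{}{}{}}': depth seq [1 2 3 4 5 6 7 8 9 10 11 12 11 10 9 8 7 6 5 4 3 2 1 2 1 2 1 2 1 0]
  -> pairs=15 depth=12 groups=1 -> yes
String 2 '{{}{{{}{}}{}}{}{{}{}}{}{}}{}': depth seq [1 2 1 2 3 4 3 4 3 2 3 2 1 2 1 2 3 2 3 2 1 2 1 2 1 0 1 0]
  -> pairs=14 depth=4 groups=2 -> no
String 3 '{}{}{}{{}}{}{}{}{{{}{}{}}}{{}}': depth seq [1 0 1 0 1 0 1 2 1 0 1 0 1 0 1 0 1 2 3 2 3 2 3 2 1 0 1 2 1 0]
  -> pairs=15 depth=3 groups=9 -> no
String 4 '{}{}{{}{{{}}{{}}}{}}{{{}{}}}{}': depth seq [1 0 1 0 1 2 1 2 3 4 3 2 3 4 3 2 1 2 1 0 1 2 3 2 3 2 1 0 1 0]
  -> pairs=15 depth=4 groups=5 -> no

Answer: yes no no no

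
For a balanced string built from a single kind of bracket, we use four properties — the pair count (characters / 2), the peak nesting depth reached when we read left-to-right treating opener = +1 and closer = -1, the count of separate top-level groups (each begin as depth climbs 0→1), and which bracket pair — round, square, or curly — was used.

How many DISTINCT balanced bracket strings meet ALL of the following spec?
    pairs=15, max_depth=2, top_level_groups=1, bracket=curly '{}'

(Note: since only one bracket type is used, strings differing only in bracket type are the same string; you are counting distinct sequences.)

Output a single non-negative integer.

Spec: pairs=15 depth=2 groups=1
Count(depth <= 2) = 1
Count(depth <= 1) = 0
Count(depth == 2) = 1 - 0 = 1

Answer: 1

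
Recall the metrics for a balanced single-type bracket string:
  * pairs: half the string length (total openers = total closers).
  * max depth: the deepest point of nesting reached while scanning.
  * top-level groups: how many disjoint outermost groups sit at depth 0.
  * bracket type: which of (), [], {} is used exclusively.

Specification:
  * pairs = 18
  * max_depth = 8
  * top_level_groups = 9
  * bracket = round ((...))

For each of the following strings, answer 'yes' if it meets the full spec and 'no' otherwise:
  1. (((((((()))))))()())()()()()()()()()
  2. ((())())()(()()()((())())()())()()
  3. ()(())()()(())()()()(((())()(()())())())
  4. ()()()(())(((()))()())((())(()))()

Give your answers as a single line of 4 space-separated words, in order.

Answer: yes no no no

Derivation:
String 1 '(((((((()))))))()())()()()()()()()()': depth seq [1 2 3 4 5 6 7 8 7 6 5 4 3 2 1 2 1 2 1 0 1 0 1 0 1 0 1 0 1 0 1 0 1 0 1 0]
  -> pairs=18 depth=8 groups=9 -> yes
String 2 '((())())()(()()()((())())()())()()': depth seq [1 2 3 2 1 2 1 0 1 0 1 2 1 2 1 2 1 2 3 4 3 2 3 2 1 2 1 2 1 0 1 0 1 0]
  -> pairs=17 depth=4 groups=5 -> no
String 3 '()(())()()(())()()()(((())()(()())())())': depth seq [1 0 1 2 1 0 1 0 1 0 1 2 1 0 1 0 1 0 1 0 1 2 3 4 3 2 3 2 3 4 3 4 3 2 3 2 1 2 1 0]
  -> pairs=20 depth=4 groups=9 -> no
String 4 '()()()(())(((()))()())((())(()))()': depth seq [1 0 1 0 1 0 1 2 1 0 1 2 3 4 3 2 1 2 1 2 1 0 1 2 3 2 1 2 3 2 1 0 1 0]
  -> pairs=17 depth=4 groups=7 -> no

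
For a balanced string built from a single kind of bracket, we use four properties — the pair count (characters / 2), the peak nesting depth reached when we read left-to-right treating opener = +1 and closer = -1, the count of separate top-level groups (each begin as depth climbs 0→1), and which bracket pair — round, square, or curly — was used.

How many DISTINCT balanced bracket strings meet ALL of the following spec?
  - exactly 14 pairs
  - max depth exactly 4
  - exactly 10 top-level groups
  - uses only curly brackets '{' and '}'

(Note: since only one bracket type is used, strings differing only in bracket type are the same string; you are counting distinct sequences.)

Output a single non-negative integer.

Answer: 140

Derivation:
Spec: pairs=14 depth=4 groups=10
Count(depth <= 4) = 1690
Count(depth <= 3) = 1550
Count(depth == 4) = 1690 - 1550 = 140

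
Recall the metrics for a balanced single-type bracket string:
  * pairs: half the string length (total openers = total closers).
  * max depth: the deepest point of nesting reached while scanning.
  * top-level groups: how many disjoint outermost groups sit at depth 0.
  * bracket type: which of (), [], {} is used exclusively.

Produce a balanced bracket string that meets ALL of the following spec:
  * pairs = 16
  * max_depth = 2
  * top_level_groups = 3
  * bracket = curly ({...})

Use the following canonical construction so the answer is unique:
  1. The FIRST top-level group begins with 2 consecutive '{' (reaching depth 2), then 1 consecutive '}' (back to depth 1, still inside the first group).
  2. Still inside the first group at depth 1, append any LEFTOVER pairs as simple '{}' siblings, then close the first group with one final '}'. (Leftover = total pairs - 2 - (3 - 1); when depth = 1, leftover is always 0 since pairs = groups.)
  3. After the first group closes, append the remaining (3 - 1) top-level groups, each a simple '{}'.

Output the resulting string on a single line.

Spec: pairs=16 depth=2 groups=3
Leftover pairs = 16 - 2 - (3-1) = 12
First group: deep chain of depth 2 + 12 sibling pairs
Remaining 2 groups: simple '{}' each

Answer: {{}{}{}{}{}{}{}{}{}{}{}{}{}}{}{}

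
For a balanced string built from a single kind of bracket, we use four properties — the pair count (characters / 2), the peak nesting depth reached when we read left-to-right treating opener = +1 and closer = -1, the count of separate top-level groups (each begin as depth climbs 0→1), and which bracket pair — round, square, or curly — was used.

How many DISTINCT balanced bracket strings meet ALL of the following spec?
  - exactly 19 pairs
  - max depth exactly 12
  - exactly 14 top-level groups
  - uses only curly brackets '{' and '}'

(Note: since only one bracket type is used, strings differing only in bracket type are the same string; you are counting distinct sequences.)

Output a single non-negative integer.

Spec: pairs=19 depth=12 groups=14
Count(depth <= 12) = 24794
Count(depth <= 11) = 24794
Count(depth == 12) = 24794 - 24794 = 0

Answer: 0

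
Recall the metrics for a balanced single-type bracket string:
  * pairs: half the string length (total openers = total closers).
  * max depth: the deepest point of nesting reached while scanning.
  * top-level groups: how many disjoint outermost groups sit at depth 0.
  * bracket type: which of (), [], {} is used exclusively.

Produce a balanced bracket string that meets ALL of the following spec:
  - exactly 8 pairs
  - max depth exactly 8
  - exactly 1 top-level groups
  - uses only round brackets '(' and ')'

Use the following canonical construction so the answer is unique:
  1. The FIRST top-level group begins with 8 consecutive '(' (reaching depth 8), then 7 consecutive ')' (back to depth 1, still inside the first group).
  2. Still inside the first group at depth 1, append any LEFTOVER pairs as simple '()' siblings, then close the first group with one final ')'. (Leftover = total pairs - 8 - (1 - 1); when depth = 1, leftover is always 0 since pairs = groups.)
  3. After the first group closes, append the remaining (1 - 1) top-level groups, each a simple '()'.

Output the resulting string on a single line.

Spec: pairs=8 depth=8 groups=1
Leftover pairs = 8 - 8 - (1-1) = 0
First group: deep chain of depth 8 + 0 sibling pairs
Remaining 0 groups: simple '()' each

Answer: (((((((())))))))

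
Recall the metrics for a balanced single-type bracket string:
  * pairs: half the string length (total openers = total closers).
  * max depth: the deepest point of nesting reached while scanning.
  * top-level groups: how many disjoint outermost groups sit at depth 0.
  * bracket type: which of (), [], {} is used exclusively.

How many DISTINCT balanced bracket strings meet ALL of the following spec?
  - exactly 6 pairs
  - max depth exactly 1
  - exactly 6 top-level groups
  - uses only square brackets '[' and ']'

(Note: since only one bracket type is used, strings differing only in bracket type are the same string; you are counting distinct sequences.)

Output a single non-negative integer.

Answer: 1

Derivation:
Spec: pairs=6 depth=1 groups=6
Count(depth <= 1) = 1
Count(depth <= 0) = 0
Count(depth == 1) = 1 - 0 = 1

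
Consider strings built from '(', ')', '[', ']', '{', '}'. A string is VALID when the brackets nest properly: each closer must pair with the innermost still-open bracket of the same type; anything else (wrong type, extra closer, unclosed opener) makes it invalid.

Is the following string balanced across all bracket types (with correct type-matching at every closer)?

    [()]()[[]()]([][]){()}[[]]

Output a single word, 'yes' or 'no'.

Answer: yes

Derivation:
pos 0: push '['; stack = [
pos 1: push '('; stack = [(
pos 2: ')' matches '('; pop; stack = [
pos 3: ']' matches '['; pop; stack = (empty)
pos 4: push '('; stack = (
pos 5: ')' matches '('; pop; stack = (empty)
pos 6: push '['; stack = [
pos 7: push '['; stack = [[
pos 8: ']' matches '['; pop; stack = [
pos 9: push '('; stack = [(
pos 10: ')' matches '('; pop; stack = [
pos 11: ']' matches '['; pop; stack = (empty)
pos 12: push '('; stack = (
pos 13: push '['; stack = ([
pos 14: ']' matches '['; pop; stack = (
pos 15: push '['; stack = ([
pos 16: ']' matches '['; pop; stack = (
pos 17: ')' matches '('; pop; stack = (empty)
pos 18: push '{'; stack = {
pos 19: push '('; stack = {(
pos 20: ')' matches '('; pop; stack = {
pos 21: '}' matches '{'; pop; stack = (empty)
pos 22: push '['; stack = [
pos 23: push '['; stack = [[
pos 24: ']' matches '['; pop; stack = [
pos 25: ']' matches '['; pop; stack = (empty)
end: stack empty → VALID
Verdict: properly nested → yes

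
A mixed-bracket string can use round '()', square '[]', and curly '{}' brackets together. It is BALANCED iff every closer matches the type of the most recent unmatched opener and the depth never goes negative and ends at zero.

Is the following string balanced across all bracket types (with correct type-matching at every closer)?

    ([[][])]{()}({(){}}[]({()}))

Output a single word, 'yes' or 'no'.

Answer: no

Derivation:
pos 0: push '('; stack = (
pos 1: push '['; stack = ([
pos 2: push '['; stack = ([[
pos 3: ']' matches '['; pop; stack = ([
pos 4: push '['; stack = ([[
pos 5: ']' matches '['; pop; stack = ([
pos 6: saw closer ')' but top of stack is '[' (expected ']') → INVALID
Verdict: type mismatch at position 6: ')' closes '[' → no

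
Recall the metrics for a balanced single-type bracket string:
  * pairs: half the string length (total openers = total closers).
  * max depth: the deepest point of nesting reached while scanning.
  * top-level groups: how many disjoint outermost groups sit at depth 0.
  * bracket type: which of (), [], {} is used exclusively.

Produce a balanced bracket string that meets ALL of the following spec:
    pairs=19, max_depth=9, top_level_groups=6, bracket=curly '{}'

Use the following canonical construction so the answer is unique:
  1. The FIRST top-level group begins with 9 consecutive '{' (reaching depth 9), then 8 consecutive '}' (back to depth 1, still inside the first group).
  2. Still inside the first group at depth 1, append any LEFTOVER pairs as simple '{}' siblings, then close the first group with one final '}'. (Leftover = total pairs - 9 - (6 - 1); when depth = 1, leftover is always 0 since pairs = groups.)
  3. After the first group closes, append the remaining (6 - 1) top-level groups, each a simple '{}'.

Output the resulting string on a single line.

Answer: {{{{{{{{{}}}}}}}}{}{}{}{}{}}{}{}{}{}{}

Derivation:
Spec: pairs=19 depth=9 groups=6
Leftover pairs = 19 - 9 - (6-1) = 5
First group: deep chain of depth 9 + 5 sibling pairs
Remaining 5 groups: simple '{}' each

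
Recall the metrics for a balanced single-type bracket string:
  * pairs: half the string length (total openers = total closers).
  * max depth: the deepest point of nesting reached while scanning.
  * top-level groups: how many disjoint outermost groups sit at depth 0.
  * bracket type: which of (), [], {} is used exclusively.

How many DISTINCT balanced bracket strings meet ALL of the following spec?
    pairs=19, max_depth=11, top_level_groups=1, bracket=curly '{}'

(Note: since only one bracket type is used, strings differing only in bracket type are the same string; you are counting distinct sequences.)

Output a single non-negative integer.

Spec: pairs=19 depth=11 groups=1
Count(depth <= 11) = 472809612
Count(depth <= 10) = 462125928
Count(depth == 11) = 472809612 - 462125928 = 10683684

Answer: 10683684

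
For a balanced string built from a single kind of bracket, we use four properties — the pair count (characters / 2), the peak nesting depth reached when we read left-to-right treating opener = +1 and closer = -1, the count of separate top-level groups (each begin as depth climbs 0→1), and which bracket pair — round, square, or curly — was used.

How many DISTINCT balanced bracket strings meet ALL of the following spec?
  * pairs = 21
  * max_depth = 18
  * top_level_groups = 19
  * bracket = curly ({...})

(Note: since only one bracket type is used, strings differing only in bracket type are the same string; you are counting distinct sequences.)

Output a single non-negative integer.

Spec: pairs=21 depth=18 groups=19
Count(depth <= 18) = 209
Count(depth <= 17) = 209
Count(depth == 18) = 209 - 209 = 0

Answer: 0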